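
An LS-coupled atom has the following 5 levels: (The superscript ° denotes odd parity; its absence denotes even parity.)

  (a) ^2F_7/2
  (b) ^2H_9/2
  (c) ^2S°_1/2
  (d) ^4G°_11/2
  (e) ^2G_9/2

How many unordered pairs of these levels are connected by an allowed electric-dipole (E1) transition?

0

(a)–(b): forbidden (parity, ΔL).
(a)–(c): forbidden (ΔL, ΔJ).
(a)–(d): forbidden (ΔS, ΔJ).
(a)–(e): forbidden (parity).
(b)–(c): forbidden (ΔL, ΔJ).
(b)–(d): forbidden (ΔS).
(b)–(e): forbidden (parity).
(c)–(d): forbidden (parity, ΔS, ΔL, ΔJ).
(c)–(e): forbidden (ΔL, ΔJ).
(d)–(e): forbidden (ΔS).
Allowed pairs: 0 of 10.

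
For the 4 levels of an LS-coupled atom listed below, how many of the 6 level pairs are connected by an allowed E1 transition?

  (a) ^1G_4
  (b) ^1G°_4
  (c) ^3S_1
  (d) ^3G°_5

1

(a)–(b): allowed.
(a)–(c): forbidden (parity, ΔS, ΔL, ΔJ).
(a)–(d): forbidden (ΔS).
(b)–(c): forbidden (ΔS, ΔL, ΔJ).
(b)–(d): forbidden (parity, ΔS).
(c)–(d): forbidden (ΔL, ΔJ).
Allowed pairs: 1 of 6.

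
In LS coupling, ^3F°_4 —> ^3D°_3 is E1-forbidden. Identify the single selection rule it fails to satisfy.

parity

Reading off the term symbols: S 1→1, L 3→2, J 4→3, parity odd→odd.
Parity must change: odd → odd — fails.
ΔJ = 0, ±1 (not J=0↔0): J: 4 → 3, ΔJ = -1 — passes.
ΔL = 0, ±1 (not L=0↔0): L: 3 → 2, ΔL = -1 — passes.
ΔS = 0: S: 1 → 1 — passes.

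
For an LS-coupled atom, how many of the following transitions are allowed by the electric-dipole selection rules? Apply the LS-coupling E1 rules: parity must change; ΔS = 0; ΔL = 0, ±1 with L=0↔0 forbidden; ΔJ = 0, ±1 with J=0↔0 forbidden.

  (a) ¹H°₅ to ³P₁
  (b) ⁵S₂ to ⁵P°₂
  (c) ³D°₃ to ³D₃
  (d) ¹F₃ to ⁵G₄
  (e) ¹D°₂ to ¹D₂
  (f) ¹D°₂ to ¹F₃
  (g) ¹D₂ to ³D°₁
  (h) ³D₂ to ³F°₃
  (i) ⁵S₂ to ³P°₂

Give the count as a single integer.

5

(a) forbidden (ΔS, ΔL, ΔJ fail)
(b) allowed
(c) allowed
(d) forbidden (parity, ΔS fail)
(e) allowed
(f) allowed
(g) forbidden (ΔS fails)
(h) allowed
(i) forbidden (ΔS fails)
Total allowed: 5 of 9.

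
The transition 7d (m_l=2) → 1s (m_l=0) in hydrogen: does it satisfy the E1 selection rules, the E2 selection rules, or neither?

Δl = 0 − 2 = -2; l_i + l_f = 2.
Δm_l = -2.
E1 (Δl = ±1, |Δm_l| ≤ 1): not satisfied.
E2 (Δl = 0,±2, l_i+l_f ≥ 2, |Δm_l| ≤ 2): satisfied.

E2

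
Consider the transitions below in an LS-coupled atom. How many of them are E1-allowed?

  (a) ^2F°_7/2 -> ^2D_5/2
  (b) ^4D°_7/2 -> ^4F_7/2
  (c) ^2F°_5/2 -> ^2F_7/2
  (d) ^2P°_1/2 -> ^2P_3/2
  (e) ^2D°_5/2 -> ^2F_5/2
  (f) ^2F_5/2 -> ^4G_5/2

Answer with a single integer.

(a) allowed
(b) allowed
(c) allowed
(d) allowed
(e) allowed
(f) forbidden (parity, ΔS fail)
Total allowed: 5 of 6.

5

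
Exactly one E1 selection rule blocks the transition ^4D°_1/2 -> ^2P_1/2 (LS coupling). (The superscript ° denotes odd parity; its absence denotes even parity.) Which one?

Initial level: S=3/2, L=2, J=1/2, parity odd. Final level: S=1/2, L=1, J=1/2, parity even.
Parity must change: odd → even — ok.
ΔS = 0: S: 3/2 → 1/2 — fails.
ΔL = 0, ±1 (not L=0↔0): L: 2 → 1, ΔL = -1 — ok.
ΔJ = 0, ±1 (not J=0↔0): J: 1/2 → 1/2, ΔJ = +0 — ok.

the ΔS = 0 rule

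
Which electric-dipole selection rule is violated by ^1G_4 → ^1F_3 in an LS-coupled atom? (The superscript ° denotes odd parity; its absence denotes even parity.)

Reading off the term symbols: S 0→0, L 4→3, J 4→3, parity even→even.
Parity must change: even → even — violated.
ΔS = 0: S: 0 → 0 — satisfied.
ΔL = 0, ±1 (not L=0↔0): L: 4 → 3, ΔL = -1 — satisfied.
ΔJ = 0, ±1 (not J=0↔0): J: 4 → 3, ΔJ = -1 — satisfied.

parity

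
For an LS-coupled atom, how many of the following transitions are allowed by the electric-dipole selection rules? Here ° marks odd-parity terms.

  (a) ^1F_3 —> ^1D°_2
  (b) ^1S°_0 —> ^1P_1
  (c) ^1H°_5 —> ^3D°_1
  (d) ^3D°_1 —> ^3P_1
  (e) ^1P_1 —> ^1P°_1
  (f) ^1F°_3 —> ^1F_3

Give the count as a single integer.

5

(a) allowed
(b) allowed
(c) forbidden (parity, ΔS, ΔL, ΔJ fail)
(d) allowed
(e) allowed
(f) allowed
Total allowed: 5 of 6.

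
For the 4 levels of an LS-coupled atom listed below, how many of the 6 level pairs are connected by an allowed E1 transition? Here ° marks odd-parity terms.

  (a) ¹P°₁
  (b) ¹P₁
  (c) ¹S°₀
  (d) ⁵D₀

(a)–(b): allowed.
(a)–(c): forbidden (parity).
(a)–(d): forbidden (ΔS).
(b)–(c): allowed.
(b)–(d): forbidden (parity, ΔS).
(c)–(d): forbidden (ΔS, ΔL, ΔJ).
Allowed pairs: 2 of 6.

2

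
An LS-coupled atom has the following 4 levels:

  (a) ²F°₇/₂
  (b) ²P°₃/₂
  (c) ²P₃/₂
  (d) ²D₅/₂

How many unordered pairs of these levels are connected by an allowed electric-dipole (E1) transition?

(a)–(b): forbidden (parity, ΔL, ΔJ).
(a)–(c): forbidden (ΔL, ΔJ).
(a)–(d): allowed.
(b)–(c): allowed.
(b)–(d): allowed.
(c)–(d): forbidden (parity).
Allowed pairs: 3 of 6.

3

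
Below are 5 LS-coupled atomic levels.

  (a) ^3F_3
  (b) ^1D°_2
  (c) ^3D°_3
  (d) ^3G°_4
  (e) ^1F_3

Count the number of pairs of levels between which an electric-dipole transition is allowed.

3

(a)–(b): forbidden (ΔS).
(a)–(c): allowed.
(a)–(d): allowed.
(a)–(e): forbidden (parity, ΔS).
(b)–(c): forbidden (parity, ΔS).
(b)–(d): forbidden (parity, ΔS, ΔL, ΔJ).
(b)–(e): allowed.
(c)–(d): forbidden (parity, ΔL).
(c)–(e): forbidden (ΔS).
(d)–(e): forbidden (ΔS).
Allowed pairs: 3 of 10.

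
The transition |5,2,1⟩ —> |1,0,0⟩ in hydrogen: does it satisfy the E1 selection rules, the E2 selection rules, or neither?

E2

Δl = 0 − 2 = -2; l_i + l_f = 2.
Δm_l = -1.
E1 (Δl = ±1, |Δm_l| ≤ 1): not satisfied.
E2 (Δl = 0,±2, l_i+l_f ≥ 2, |Δm_l| ≤ 2): satisfied.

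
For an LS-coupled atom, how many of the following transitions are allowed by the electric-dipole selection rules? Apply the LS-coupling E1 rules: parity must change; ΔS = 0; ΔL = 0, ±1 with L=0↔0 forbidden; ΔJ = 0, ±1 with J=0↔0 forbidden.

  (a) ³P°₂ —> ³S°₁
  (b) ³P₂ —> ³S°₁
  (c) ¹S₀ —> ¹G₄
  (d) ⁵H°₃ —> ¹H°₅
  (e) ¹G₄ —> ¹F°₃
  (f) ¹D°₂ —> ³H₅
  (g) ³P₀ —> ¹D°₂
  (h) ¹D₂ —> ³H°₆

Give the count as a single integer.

2

(a) forbidden (parity fails)
(b) allowed
(c) forbidden (parity, ΔL, ΔJ fail)
(d) forbidden (parity, ΔS, ΔJ fail)
(e) allowed
(f) forbidden (ΔS, ΔL, ΔJ fail)
(g) forbidden (ΔS, ΔJ fail)
(h) forbidden (ΔS, ΔL, ΔJ fail)
Total allowed: 2 of 8.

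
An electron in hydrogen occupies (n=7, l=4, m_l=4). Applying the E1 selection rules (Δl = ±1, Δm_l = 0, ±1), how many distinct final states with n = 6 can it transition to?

E1 requires Δl = ±1, so l_f ∈ {3, 5}; with 0 ≤ l_f ≤ n_f−1 = 5, the allowed l_f values are {3, 5}.
For l_f = 3: m_f ∈ {m_i−1, m_i, m_i+1} ∩ [−3, 3] = {3} → 1 state.
For l_f = 5: m_f ∈ {m_i−1, m_i, m_i+1} ∩ [−5, 5] = {3, 4, 5} → 3 states.
Total: 4.

4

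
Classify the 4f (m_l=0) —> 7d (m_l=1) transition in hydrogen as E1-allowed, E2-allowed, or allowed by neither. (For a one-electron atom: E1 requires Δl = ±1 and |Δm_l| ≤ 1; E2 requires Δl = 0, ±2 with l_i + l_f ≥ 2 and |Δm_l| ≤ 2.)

E1

Δl = 2 − 3 = -1; l_i + l_f = 5.
Δm_l = +1.
E1 (Δl = ±1, |Δm_l| ≤ 1): satisfied.
E2 (Δl = 0,±2, l_i+l_f ≥ 2, |Δm_l| ≤ 2): not satisfied.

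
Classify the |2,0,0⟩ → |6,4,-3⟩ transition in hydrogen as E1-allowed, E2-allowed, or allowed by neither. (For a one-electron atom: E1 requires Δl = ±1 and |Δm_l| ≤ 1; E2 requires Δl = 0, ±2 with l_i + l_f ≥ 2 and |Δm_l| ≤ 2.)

Δl = 4 − 0 = +4; l_i + l_f = 4.
Δm_l = -3.
E1 (Δl = ±1, |Δm_l| ≤ 1): not satisfied.
E2 (Δl = 0,±2, l_i+l_f ≥ 2, |Δm_l| ≤ 2): not satisfied.

neither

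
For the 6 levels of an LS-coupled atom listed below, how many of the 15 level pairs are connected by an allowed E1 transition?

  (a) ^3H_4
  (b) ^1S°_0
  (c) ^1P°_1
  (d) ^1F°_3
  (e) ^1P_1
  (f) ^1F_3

(a)–(b): forbidden (ΔS, ΔL, ΔJ).
(a)–(c): forbidden (ΔS, ΔL, ΔJ).
(a)–(d): forbidden (ΔS, ΔL).
(a)–(e): forbidden (parity, ΔS, ΔL, ΔJ).
(a)–(f): forbidden (parity, ΔS, ΔL).
(b)–(c): forbidden (parity).
(b)–(d): forbidden (parity, ΔL, ΔJ).
(b)–(e): allowed.
(b)–(f): forbidden (ΔL, ΔJ).
(c)–(d): forbidden (parity, ΔL, ΔJ).
(c)–(e): allowed.
(c)–(f): forbidden (ΔL, ΔJ).
(d)–(e): forbidden (ΔL, ΔJ).
(d)–(f): allowed.
(e)–(f): forbidden (parity, ΔL, ΔJ).
Allowed pairs: 3 of 15.

3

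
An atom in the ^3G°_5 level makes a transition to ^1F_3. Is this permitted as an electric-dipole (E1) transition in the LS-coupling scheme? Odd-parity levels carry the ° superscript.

forbidden

ΔL = 0, ±1 (not L=0↔0): L: 4 → 3, ΔL = -1 — passes.
ΔJ = 0, ±1 (not J=0↔0): J: 5 → 3, ΔJ = -2 — fails.
Parity must change: odd → even — passes.
ΔS = 0: S: 1 → 0 — fails.
Rule(s) violated: ΔS, ΔJ.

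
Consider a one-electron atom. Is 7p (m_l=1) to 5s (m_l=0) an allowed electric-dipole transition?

l: 1 → 0 (Δl = -1). Δl = ±1 ✓.
Δm_l = 0 − (1) = -1. E1 requires Δm_l = 0, ±1: ✓.
All E1 selection rules are satisfied.

allowed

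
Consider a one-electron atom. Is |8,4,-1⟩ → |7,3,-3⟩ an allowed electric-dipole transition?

forbidden

l: 4 → 3 (Δl = -1). Δl = ±1 passes.
Δm_l = -3 − (-1) = -2. E1 requires Δm_l = 0, ±1: fails.
The transition is electric-dipole forbidden.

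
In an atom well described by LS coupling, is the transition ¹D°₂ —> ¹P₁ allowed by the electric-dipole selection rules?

Initial level: S=0, L=2, J=2, parity odd. Final level: S=0, L=1, J=1, parity even.
ΔL = 0, ±1 (not L=0↔0): L: 2 → 1, ΔL = -1 — satisfied.
ΔS = 0: S: 0 → 0 — satisfied.
ΔJ = 0, ±1 (not J=0↔0): J: 2 → 1, ΔJ = -1 — satisfied.
Parity must change: odd → even — satisfied.
All four E1 rules are satisfied.

allowed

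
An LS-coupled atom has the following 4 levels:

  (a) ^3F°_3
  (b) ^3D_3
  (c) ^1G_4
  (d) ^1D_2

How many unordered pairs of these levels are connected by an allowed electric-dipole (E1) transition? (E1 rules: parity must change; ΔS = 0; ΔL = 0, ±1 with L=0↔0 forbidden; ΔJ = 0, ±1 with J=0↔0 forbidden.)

1

(a)–(b): allowed.
(a)–(c): forbidden (ΔS).
(a)–(d): forbidden (ΔS).
(b)–(c): forbidden (parity, ΔS, ΔL).
(b)–(d): forbidden (parity, ΔS).
(c)–(d): forbidden (parity, ΔL, ΔJ).
Allowed pairs: 1 of 6.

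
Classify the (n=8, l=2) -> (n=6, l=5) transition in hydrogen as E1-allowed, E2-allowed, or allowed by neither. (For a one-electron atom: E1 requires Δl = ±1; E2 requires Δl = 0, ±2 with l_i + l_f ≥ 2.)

neither

Δl = 5 − 2 = +3; l_i + l_f = 7.
E1 (Δl = ±1): not satisfied.
E2 (Δl = 0,±2, l_i+l_f ≥ 2): not satisfied.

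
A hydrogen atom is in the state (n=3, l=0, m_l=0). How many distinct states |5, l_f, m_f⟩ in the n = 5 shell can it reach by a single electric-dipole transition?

E1 requires Δl = ±1, so l_f ∈ {-1, 1}; with 0 ≤ l_f ≤ n_f−1 = 4, the allowed l_f values are {1}.
For l_f = 1: m_f ∈ {m_i−1, m_i, m_i+1} ∩ [−1, 1] = {-1, 0, 1} → 3 states.
Total: 3.

3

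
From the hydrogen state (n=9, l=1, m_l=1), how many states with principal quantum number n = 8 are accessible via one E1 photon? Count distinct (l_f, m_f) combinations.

4

E1 requires Δl = ±1, so l_f ∈ {0, 2}; with 0 ≤ l_f ≤ n_f−1 = 7, the allowed l_f values are {0, 2}.
For l_f = 0: m_f ∈ {m_i−1, m_i, m_i+1} ∩ [−0, 0] = {0} → 1 state.
For l_f = 2: m_f ∈ {m_i−1, m_i, m_i+1} ∩ [−2, 2] = {0, 1, 2} → 3 states.
Total: 4.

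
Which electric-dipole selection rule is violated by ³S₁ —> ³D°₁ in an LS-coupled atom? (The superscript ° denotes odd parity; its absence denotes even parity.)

the ΔL = 0, ±1 rule

Parity must change: even → odd — ok.
ΔS = 0: S: 1 → 1 — ok.
ΔL = 0, ±1 (not L=0↔0): L: 0 → 2, ΔL = +2 — fails.
ΔJ = 0, ±1 (not J=0↔0): J: 1 → 1, ΔJ = +0 — ok.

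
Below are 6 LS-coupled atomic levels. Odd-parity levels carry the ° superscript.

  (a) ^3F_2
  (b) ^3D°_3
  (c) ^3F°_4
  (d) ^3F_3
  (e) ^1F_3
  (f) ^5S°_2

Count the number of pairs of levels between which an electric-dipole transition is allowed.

(a)–(b): allowed.
(a)–(c): forbidden (ΔJ).
(a)–(d): forbidden (parity).
(a)–(e): forbidden (parity, ΔS).
(a)–(f): forbidden (ΔS, ΔL).
(b)–(c): forbidden (parity).
(b)–(d): allowed.
(b)–(e): forbidden (ΔS).
(b)–(f): forbidden (parity, ΔS, ΔL).
(c)–(d): allowed.
(c)–(e): forbidden (ΔS).
(c)–(f): forbidden (parity, ΔS, ΔL, ΔJ).
(d)–(e): forbidden (parity, ΔS).
(d)–(f): forbidden (ΔS, ΔL).
(e)–(f): forbidden (ΔS, ΔL).
Allowed pairs: 3 of 15.

3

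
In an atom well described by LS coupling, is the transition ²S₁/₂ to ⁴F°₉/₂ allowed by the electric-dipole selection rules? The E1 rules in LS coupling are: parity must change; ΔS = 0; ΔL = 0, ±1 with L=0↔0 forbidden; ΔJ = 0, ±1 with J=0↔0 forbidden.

Parity must change: even → odd — ✓.
ΔS = 0: S: 1/2 → 3/2 — ✗.
ΔL = 0, ±1 (not L=0↔0): L: 0 → 3, ΔL = +3 — ✗.
ΔJ = 0, ±1 (not J=0↔0): J: 1/2 → 9/2, ΔJ = +4 — ✗.
Rule(s) violated: ΔS, ΔL, ΔJ.

forbidden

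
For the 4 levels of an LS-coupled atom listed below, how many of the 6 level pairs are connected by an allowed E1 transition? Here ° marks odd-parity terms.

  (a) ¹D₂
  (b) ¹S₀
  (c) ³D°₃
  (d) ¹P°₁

(a)–(b): forbidden (parity, ΔL, ΔJ).
(a)–(c): forbidden (ΔS).
(a)–(d): allowed.
(b)–(c): forbidden (ΔS, ΔL, ΔJ).
(b)–(d): allowed.
(c)–(d): forbidden (parity, ΔS, ΔJ).
Allowed pairs: 2 of 6.

2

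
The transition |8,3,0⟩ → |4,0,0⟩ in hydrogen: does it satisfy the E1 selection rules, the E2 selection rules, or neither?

Δl = 0 − 3 = -3; l_i + l_f = 3.
Δm_l = +0.
E1 (Δl = ±1, |Δm_l| ≤ 1): not satisfied.
E2 (Δl = 0,±2, l_i+l_f ≥ 2, |Δm_l| ≤ 2): not satisfied.

neither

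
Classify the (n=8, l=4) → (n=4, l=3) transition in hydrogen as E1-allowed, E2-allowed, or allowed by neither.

E1

Δl = 3 − 4 = -1; l_i + l_f = 7.
E1 (Δl = ±1): satisfied.
E2 (Δl = 0,±2, l_i+l_f ≥ 2): not satisfied.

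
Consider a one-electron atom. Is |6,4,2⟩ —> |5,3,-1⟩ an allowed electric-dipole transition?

Δl = 3 − 4 = -1; the E1 rule Δl = ±1 is ✓.
Δm_l = -1 − (2) = -3. E1 requires Δm_l = 0, ±1: ✗.
The transition is electric-dipole forbidden.

forbidden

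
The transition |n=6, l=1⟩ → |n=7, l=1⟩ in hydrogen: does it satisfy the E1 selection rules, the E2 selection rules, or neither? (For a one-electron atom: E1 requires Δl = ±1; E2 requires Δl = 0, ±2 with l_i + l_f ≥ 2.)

E2

Δl = 1 − 1 = +0; l_i + l_f = 2.
E1 (Δl = ±1): not satisfied.
E2 (Δl = 0,±2, l_i+l_f ≥ 2): satisfied.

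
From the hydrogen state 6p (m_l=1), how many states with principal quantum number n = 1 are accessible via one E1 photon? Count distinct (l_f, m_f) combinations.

E1 requires Δl = ±1, so l_f ∈ {0, 2}; with 0 ≤ l_f ≤ n_f−1 = 0, the allowed l_f values are {0}.
For l_f = 0: m_f ∈ {m_i−1, m_i, m_i+1} ∩ [−0, 0] = {0} → 1 state.
Total: 1.

1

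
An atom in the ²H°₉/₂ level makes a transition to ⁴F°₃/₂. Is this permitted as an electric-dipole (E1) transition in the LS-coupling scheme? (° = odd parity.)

forbidden

Parity must change: odd → odd — violated.
ΔS = 0: S: 1/2 → 3/2 — violated.
ΔL = 0, ±1 (not L=0↔0): L: 5 → 3, ΔL = -2 — violated.
ΔJ = 0, ±1 (not J=0↔0): J: 9/2 → 3/2, ΔJ = -3 — violated.
Rule(s) violated: parity, ΔS, ΔL, ΔJ.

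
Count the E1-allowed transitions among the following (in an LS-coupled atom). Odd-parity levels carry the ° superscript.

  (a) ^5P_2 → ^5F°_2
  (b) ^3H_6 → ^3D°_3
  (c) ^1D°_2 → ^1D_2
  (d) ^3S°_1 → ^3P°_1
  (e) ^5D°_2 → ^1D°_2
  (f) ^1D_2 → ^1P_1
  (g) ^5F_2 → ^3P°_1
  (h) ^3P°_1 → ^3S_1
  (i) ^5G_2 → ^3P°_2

(a) forbidden (ΔL fails)
(b) forbidden (ΔL, ΔJ fail)
(c) allowed
(d) forbidden (parity fails)
(e) forbidden (parity, ΔS fail)
(f) forbidden (parity fails)
(g) forbidden (ΔS, ΔL fail)
(h) allowed
(i) forbidden (ΔS, ΔL fail)
Total allowed: 2 of 9.

2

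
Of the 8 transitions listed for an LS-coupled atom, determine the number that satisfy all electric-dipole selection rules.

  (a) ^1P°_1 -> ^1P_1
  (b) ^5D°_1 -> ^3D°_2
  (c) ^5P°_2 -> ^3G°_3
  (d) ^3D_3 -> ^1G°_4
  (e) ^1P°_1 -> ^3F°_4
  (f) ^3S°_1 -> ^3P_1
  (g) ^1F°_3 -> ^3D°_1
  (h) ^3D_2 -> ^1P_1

(a) allowed
(b) forbidden (parity, ΔS fail)
(c) forbidden (parity, ΔS, ΔL fail)
(d) forbidden (ΔS, ΔL fail)
(e) forbidden (parity, ΔS, ΔL, ΔJ fail)
(f) allowed
(g) forbidden (parity, ΔS, ΔJ fail)
(h) forbidden (parity, ΔS fail)
Total allowed: 2 of 8.

2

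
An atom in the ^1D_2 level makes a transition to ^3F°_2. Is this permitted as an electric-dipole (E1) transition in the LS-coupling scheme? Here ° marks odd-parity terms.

forbidden

Initial level: S=0, L=2, J=2, parity even. Final level: S=1, L=3, J=2, parity odd.
ΔS = 0: S: 0 → 1 — fails.
ΔJ = 0, ±1 (not J=0↔0): J: 2 → 2, ΔJ = +0 — passes.
Parity must change: even → odd — passes.
ΔL = 0, ±1 (not L=0↔0): L: 2 → 3, ΔL = +1 — passes.
Rule(s) violated: ΔS.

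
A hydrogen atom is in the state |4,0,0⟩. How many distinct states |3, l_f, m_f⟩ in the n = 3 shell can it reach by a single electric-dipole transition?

3

E1 requires Δl = ±1, so l_f ∈ {-1, 1}; with 0 ≤ l_f ≤ n_f−1 = 2, the allowed l_f values are {1}.
For l_f = 1: m_f ∈ {m_i−1, m_i, m_i+1} ∩ [−1, 1] = {-1, 0, 1} → 3 states.
Total: 3.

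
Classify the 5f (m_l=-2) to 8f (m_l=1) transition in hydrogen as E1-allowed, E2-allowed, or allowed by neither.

Δl = 3 − 3 = +0; l_i + l_f = 6.
Δm_l = +3.
E1 (Δl = ±1, |Δm_l| ≤ 1): not satisfied.
E2 (Δl = 0,±2, l_i+l_f ≥ 2, |Δm_l| ≤ 2): not satisfied.

neither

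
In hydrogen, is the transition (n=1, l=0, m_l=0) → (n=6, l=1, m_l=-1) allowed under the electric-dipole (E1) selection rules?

allowed

Initial l = 0, final l = 1, so Δl = +1. E1 requires Δl = ±1: ok.
Δm_l = -1 − (0) = -1. E1 requires Δm_l = 0, ±1: ok.
All E1 selection rules are satisfied.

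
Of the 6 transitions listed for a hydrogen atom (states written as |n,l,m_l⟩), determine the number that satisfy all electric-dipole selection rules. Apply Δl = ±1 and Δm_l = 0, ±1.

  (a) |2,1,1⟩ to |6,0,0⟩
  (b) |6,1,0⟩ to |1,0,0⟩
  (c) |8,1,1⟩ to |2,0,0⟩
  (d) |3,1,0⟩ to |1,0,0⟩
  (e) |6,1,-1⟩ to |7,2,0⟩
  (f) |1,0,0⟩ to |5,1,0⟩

6

(a) allowed
(b) allowed
(c) allowed
(d) allowed
(e) allowed
(f) allowed
Total allowed: 6 of 6.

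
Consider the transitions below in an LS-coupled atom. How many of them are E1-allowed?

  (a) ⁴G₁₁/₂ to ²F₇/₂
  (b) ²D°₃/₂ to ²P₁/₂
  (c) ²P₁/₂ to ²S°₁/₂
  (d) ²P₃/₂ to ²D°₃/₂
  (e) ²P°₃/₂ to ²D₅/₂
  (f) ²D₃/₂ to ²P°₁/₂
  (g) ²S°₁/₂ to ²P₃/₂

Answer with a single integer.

6

(a) forbidden (parity, ΔS, ΔJ fail)
(b) allowed
(c) allowed
(d) allowed
(e) allowed
(f) allowed
(g) allowed
Total allowed: 6 of 7.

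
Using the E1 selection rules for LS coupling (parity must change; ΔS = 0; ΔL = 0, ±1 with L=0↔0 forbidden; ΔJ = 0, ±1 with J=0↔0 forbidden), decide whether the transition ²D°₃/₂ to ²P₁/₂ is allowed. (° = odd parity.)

Initial level: S=1/2, L=2, J=3/2, parity odd. Final level: S=1/2, L=1, J=1/2, parity even.
ΔJ = 0, ±1 (not J=0↔0): J: 3/2 → 1/2, ΔJ = -1 — satisfied.
ΔL = 0, ±1 (not L=0↔0): L: 2 → 1, ΔL = -1 — satisfied.
Parity must change: odd → even — satisfied.
ΔS = 0: S: 1/2 → 1/2 — satisfied.
All four E1 rules are satisfied.

allowed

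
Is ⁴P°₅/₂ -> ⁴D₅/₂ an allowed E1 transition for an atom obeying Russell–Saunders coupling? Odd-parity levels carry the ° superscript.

Initial level: S=3/2, L=1, J=5/2, parity odd. Final level: S=3/2, L=2, J=5/2, parity even.
ΔJ = 0, ±1 (not J=0↔0): J: 5/2 → 5/2, ΔJ = +0 — satisfied.
Parity must change: odd → even — satisfied.
ΔS = 0: S: 3/2 → 3/2 — satisfied.
ΔL = 0, ±1 (not L=0↔0): L: 1 → 2, ΔL = +1 — satisfied.
All four E1 rules are satisfied.

allowed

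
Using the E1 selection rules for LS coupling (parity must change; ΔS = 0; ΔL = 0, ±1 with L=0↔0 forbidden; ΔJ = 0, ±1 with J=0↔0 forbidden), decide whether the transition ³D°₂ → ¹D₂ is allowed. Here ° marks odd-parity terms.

forbidden

Parity must change: odd → even — ok.
ΔJ = 0, ±1 (not J=0↔0): J: 2 → 2, ΔJ = +0 — ok.
ΔS = 0: S: 1 → 0 — fails.
ΔL = 0, ±1 (not L=0↔0): L: 2 → 2, ΔL = +0 — ok.
Rule(s) violated: ΔS.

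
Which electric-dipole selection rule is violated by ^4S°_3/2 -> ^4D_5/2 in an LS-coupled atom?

Initial level: S=3/2, L=0, J=3/2, parity odd. Final level: S=3/2, L=2, J=5/2, parity even.
ΔJ = 0, ±1 (not J=0↔0): J: 3/2 → 5/2, ΔJ = +1 — passes.
ΔL = 0, ±1 (not L=0↔0): L: 0 → 2, ΔL = +2 — fails.
ΔS = 0: S: 3/2 → 3/2 — passes.
Parity must change: odd → even — passes.

the ΔL = 0, ±1 rule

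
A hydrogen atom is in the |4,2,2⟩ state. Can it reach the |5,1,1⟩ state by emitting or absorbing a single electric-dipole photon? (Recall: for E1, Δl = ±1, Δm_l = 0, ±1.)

allowed

Δl = 1 − 2 = -1; the E1 rule Δl = ±1 is satisfied.
Δm_l = 1 − (2) = -1. E1 requires Δm_l = 0, ±1: satisfied.
All E1 selection rules are satisfied.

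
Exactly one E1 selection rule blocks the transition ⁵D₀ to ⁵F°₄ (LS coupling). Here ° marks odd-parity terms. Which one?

the ΔJ = 0, ±1 rule

Parity must change: even → odd — ✓.
ΔS = 0: S: 2 → 2 — ✓.
ΔL = 0, ±1 (not L=0↔0): L: 2 → 3, ΔL = +1 — ✓.
ΔJ = 0, ±1 (not J=0↔0): J: 0 → 4, ΔJ = +4 — ✗.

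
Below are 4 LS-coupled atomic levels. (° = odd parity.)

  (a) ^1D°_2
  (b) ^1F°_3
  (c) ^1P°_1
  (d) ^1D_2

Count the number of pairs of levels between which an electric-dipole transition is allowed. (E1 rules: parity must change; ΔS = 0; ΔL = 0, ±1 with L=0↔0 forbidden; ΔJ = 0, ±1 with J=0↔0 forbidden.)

(a)–(b): forbidden (parity).
(a)–(c): forbidden (parity).
(a)–(d): allowed.
(b)–(c): forbidden (parity, ΔL, ΔJ).
(b)–(d): allowed.
(c)–(d): allowed.
Allowed pairs: 3 of 6.

3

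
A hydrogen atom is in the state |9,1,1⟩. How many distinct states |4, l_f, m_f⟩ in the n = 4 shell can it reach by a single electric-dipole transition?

4

E1 requires Δl = ±1, so l_f ∈ {0, 2}; with 0 ≤ l_f ≤ n_f−1 = 3, the allowed l_f values are {0, 2}.
For l_f = 0: m_f ∈ {m_i−1, m_i, m_i+1} ∩ [−0, 0] = {0} → 1 state.
For l_f = 2: m_f ∈ {m_i−1, m_i, m_i+1} ∩ [−2, 2] = {0, 1, 2} → 3 states.
Total: 4.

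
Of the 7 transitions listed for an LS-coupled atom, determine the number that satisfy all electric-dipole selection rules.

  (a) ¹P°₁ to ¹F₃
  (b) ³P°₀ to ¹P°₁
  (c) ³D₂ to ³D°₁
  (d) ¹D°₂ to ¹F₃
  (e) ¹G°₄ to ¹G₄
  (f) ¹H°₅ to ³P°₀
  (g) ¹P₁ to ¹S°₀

4

(a) forbidden (ΔL, ΔJ fail)
(b) forbidden (parity, ΔS fail)
(c) allowed
(d) allowed
(e) allowed
(f) forbidden (parity, ΔS, ΔL, ΔJ fail)
(g) allowed
Total allowed: 4 of 7.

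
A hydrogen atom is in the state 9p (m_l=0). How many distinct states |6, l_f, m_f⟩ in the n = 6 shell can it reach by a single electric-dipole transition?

E1 requires Δl = ±1, so l_f ∈ {0, 2}; with 0 ≤ l_f ≤ n_f−1 = 5, the allowed l_f values are {0, 2}.
For l_f = 0: m_f ∈ {m_i−1, m_i, m_i+1} ∩ [−0, 0] = {0} → 1 state.
For l_f = 2: m_f ∈ {m_i−1, m_i, m_i+1} ∩ [−2, 2] = {-1, 0, 1} → 3 states.
Total: 4.

4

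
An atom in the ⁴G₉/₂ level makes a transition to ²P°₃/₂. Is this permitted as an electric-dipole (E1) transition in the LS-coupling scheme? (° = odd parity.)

forbidden

ΔJ = 0, ±1 (not J=0↔0): J: 9/2 → 3/2, ΔJ = -3 — fails.
ΔS = 0: S: 3/2 → 1/2 — fails.
Parity must change: even → odd — ok.
ΔL = 0, ±1 (not L=0↔0): L: 4 → 1, ΔL = -3 — fails.
Rule(s) violated: ΔS, ΔL, ΔJ.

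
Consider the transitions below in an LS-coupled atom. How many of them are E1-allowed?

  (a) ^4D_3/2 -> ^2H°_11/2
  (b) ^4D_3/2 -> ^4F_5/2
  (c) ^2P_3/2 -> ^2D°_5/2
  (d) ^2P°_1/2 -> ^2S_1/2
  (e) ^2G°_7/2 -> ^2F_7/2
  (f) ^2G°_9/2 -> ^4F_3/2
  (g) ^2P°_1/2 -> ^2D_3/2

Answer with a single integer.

4

(a) forbidden (ΔS, ΔL, ΔJ fail)
(b) forbidden (parity fails)
(c) allowed
(d) allowed
(e) allowed
(f) forbidden (ΔS, ΔJ fail)
(g) allowed
Total allowed: 4 of 7.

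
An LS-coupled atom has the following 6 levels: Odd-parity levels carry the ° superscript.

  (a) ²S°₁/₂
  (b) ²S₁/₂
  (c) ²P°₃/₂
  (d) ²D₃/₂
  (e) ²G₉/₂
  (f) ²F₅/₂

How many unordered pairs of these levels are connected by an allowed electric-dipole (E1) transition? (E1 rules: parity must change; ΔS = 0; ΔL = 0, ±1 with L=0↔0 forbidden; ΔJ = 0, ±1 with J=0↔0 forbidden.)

2

(a)–(b): forbidden (ΔL).
(a)–(c): forbidden (parity).
(a)–(d): forbidden (ΔL).
(a)–(e): forbidden (ΔL, ΔJ).
(a)–(f): forbidden (ΔL, ΔJ).
(b)–(c): allowed.
(b)–(d): forbidden (parity, ΔL).
(b)–(e): forbidden (parity, ΔL, ΔJ).
(b)–(f): forbidden (parity, ΔL, ΔJ).
(c)–(d): allowed.
(c)–(e): forbidden (ΔL, ΔJ).
(c)–(f): forbidden (ΔL).
(d)–(e): forbidden (parity, ΔL, ΔJ).
(d)–(f): forbidden (parity).
(e)–(f): forbidden (parity, ΔJ).
Allowed pairs: 2 of 15.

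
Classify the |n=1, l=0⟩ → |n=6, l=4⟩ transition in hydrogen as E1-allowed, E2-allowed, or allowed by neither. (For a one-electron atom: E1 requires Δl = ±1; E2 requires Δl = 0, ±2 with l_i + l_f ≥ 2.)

Δl = 4 − 0 = +4; l_i + l_f = 4.
E1 (Δl = ±1): not satisfied.
E2 (Δl = 0,±2, l_i+l_f ≥ 2): not satisfied.

neither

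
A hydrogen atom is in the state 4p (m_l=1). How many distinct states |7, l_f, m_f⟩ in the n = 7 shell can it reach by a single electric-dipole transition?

E1 requires Δl = ±1, so l_f ∈ {0, 2}; with 0 ≤ l_f ≤ n_f−1 = 6, the allowed l_f values are {0, 2}.
For l_f = 0: m_f ∈ {m_i−1, m_i, m_i+1} ∩ [−0, 0] = {0} → 1 state.
For l_f = 2: m_f ∈ {m_i−1, m_i, m_i+1} ∩ [−2, 2] = {0, 1, 2} → 3 states.
Total: 4.

4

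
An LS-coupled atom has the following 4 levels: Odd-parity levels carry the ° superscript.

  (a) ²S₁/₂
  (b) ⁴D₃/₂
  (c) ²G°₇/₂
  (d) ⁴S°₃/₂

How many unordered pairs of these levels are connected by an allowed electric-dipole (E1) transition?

(a)–(b): forbidden (parity, ΔS, ΔL).
(a)–(c): forbidden (ΔL, ΔJ).
(a)–(d): forbidden (ΔS, ΔL).
(b)–(c): forbidden (ΔS, ΔL, ΔJ).
(b)–(d): forbidden (ΔL).
(c)–(d): forbidden (parity, ΔS, ΔL, ΔJ).
Allowed pairs: 0 of 6.

0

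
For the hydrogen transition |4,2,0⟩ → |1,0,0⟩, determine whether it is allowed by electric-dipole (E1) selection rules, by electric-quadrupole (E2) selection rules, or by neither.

E2

Δl = 0 − 2 = -2; l_i + l_f = 2.
Δm_l = +0.
E1 (Δl = ±1, |Δm_l| ≤ 1): not satisfied.
E2 (Δl = 0,±2, l_i+l_f ≥ 2, |Δm_l| ≤ 2): satisfied.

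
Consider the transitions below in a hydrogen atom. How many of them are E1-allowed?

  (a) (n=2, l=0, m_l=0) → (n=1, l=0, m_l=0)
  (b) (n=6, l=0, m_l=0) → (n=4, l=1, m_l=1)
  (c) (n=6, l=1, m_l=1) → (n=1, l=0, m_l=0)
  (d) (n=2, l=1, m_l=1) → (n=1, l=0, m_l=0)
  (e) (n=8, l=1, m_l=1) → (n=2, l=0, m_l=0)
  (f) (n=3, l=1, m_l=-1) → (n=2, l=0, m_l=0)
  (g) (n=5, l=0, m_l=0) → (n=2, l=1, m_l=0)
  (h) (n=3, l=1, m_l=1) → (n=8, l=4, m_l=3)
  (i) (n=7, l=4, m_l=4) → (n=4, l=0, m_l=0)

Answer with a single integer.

(a) forbidden — Δl = +0 (E1 requires Δl = ±1)
(b) allowed
(c) allowed
(d) allowed
(e) allowed
(f) allowed
(g) allowed
(h) forbidden — Δl = +3 (E1 requires Δl = ±1); Δm_l = +2 (E1 requires Δm_l = 0, ±1)
(i) forbidden — Δl = -4 (E1 requires Δl = ±1); Δm_l = -4 (E1 requires Δm_l = 0, ±1)
Total allowed: 6 of 9.

6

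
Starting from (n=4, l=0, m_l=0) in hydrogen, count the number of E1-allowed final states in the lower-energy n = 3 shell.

3

E1 requires Δl = ±1, so l_f ∈ {-1, 1}; with 0 ≤ l_f ≤ n_f−1 = 2, the allowed l_f values are {1}.
For l_f = 1: m_f ∈ {m_i−1, m_i, m_i+1} ∩ [−1, 1] = {-1, 0, 1} → 3 states.
Total: 3.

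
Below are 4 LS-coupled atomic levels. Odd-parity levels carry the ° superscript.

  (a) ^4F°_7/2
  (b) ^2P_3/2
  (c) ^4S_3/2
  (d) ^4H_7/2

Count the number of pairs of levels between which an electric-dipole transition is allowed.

(a)–(b): forbidden (ΔS, ΔL, ΔJ).
(a)–(c): forbidden (ΔL, ΔJ).
(a)–(d): forbidden (ΔL).
(b)–(c): forbidden (parity, ΔS).
(b)–(d): forbidden (parity, ΔS, ΔL, ΔJ).
(c)–(d): forbidden (parity, ΔL, ΔJ).
Allowed pairs: 0 of 6.

0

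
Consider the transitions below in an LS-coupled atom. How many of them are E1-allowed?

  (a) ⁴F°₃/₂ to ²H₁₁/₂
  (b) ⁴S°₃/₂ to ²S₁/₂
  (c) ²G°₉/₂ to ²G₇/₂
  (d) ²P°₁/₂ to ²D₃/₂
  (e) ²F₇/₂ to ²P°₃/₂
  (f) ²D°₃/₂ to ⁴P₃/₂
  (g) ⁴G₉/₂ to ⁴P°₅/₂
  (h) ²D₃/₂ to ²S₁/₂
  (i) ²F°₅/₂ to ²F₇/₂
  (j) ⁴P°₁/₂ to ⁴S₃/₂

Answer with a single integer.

4

(a) forbidden (ΔS, ΔL, ΔJ fail)
(b) forbidden (ΔS, ΔL fail)
(c) allowed
(d) allowed
(e) forbidden (ΔL, ΔJ fail)
(f) forbidden (ΔS fails)
(g) forbidden (ΔL, ΔJ fail)
(h) forbidden (parity, ΔL fail)
(i) allowed
(j) allowed
Total allowed: 4 of 10.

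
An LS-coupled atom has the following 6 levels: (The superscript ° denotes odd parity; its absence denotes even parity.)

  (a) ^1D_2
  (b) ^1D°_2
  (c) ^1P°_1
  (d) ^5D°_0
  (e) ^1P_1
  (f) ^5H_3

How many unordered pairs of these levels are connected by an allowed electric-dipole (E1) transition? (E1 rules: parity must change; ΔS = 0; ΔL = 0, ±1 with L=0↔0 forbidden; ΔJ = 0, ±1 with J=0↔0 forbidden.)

(a)–(b): allowed.
(a)–(c): allowed.
(a)–(d): forbidden (ΔS, ΔJ).
(a)–(e): forbidden (parity).
(a)–(f): forbidden (parity, ΔS, ΔL).
(b)–(c): forbidden (parity).
(b)–(d): forbidden (parity, ΔS, ΔJ).
(b)–(e): allowed.
(b)–(f): forbidden (ΔS, ΔL).
(c)–(d): forbidden (parity, ΔS).
(c)–(e): allowed.
(c)–(f): forbidden (ΔS, ΔL, ΔJ).
(d)–(e): forbidden (ΔS).
(d)–(f): forbidden (ΔL, ΔJ).
(e)–(f): forbidden (parity, ΔS, ΔL, ΔJ).
Allowed pairs: 4 of 15.

4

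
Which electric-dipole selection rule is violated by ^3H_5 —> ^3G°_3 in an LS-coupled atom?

Reading off the term symbols: S 1→1, L 5→4, J 5→3, parity even→odd.
Parity must change: even → odd — passes.
ΔS = 0: S: 1 → 1 — passes.
ΔL = 0, ±1 (not L=0↔0): L: 5 → 4, ΔL = -1 — passes.
ΔJ = 0, ±1 (not J=0↔0): J: 5 → 3, ΔJ = -2 — fails.

the ΔJ = 0, ±1 rule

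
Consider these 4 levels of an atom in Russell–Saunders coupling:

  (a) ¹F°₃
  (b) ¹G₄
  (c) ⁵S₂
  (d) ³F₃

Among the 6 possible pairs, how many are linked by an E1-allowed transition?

1

(a)–(b): allowed.
(a)–(c): forbidden (ΔS, ΔL).
(a)–(d): forbidden (ΔS).
(b)–(c): forbidden (parity, ΔS, ΔL, ΔJ).
(b)–(d): forbidden (parity, ΔS).
(c)–(d): forbidden (parity, ΔS, ΔL).
Allowed pairs: 1 of 6.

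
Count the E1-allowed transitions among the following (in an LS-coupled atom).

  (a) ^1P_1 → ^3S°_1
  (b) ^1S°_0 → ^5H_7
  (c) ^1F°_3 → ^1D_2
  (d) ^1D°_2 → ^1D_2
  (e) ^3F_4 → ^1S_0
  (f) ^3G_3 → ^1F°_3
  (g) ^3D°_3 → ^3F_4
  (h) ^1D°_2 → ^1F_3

4

(a) forbidden (ΔS fails)
(b) forbidden (ΔS, ΔL, ΔJ fail)
(c) allowed
(d) allowed
(e) forbidden (parity, ΔS, ΔL, ΔJ fail)
(f) forbidden (ΔS fails)
(g) allowed
(h) allowed
Total allowed: 4 of 8.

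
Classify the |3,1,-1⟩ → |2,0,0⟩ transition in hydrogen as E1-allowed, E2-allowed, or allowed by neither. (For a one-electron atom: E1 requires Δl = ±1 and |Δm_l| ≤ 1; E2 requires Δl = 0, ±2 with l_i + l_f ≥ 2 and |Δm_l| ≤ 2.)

E1

Δl = 0 − 1 = -1; l_i + l_f = 1.
Δm_l = +1.
E1 (Δl = ±1, |Δm_l| ≤ 1): satisfied.
E2 (Δl = 0,±2, l_i+l_f ≥ 2, |Δm_l| ≤ 2): not satisfied.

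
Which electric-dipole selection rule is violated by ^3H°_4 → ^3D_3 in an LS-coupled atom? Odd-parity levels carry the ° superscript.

Reading off the term symbols: S 1→1, L 5→2, J 4→3, parity odd→even.
Parity must change: odd → even — passes.
ΔJ = 0, ±1 (not J=0↔0): J: 4 → 3, ΔJ = -1 — passes.
ΔS = 0: S: 1 → 1 — passes.
ΔL = 0, ±1 (not L=0↔0): L: 5 → 2, ΔL = -3 — fails.

the ΔL = 0, ±1 rule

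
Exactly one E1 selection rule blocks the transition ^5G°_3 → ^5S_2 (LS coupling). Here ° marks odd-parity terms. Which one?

the ΔL = 0, ±1 rule

ΔS = 0: S: 2 → 2 — passes.
Parity must change: odd → even — passes.
ΔJ = 0, ±1 (not J=0↔0): J: 3 → 2, ΔJ = -1 — passes.
ΔL = 0, ±1 (not L=0↔0): L: 4 → 0, ΔL = -4 — fails.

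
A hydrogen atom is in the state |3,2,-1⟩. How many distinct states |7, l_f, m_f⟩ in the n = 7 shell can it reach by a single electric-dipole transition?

E1 requires Δl = ±1, so l_f ∈ {1, 3}; with 0 ≤ l_f ≤ n_f−1 = 6, the allowed l_f values are {1, 3}.
For l_f = 1: m_f ∈ {m_i−1, m_i, m_i+1} ∩ [−1, 1] = {-1, 0} → 2 states.
For l_f = 3: m_f ∈ {m_i−1, m_i, m_i+1} ∩ [−3, 3] = {-2, -1, 0} → 3 states.
Total: 5.

5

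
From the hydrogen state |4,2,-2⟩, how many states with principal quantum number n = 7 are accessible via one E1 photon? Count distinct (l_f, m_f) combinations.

E1 requires Δl = ±1, so l_f ∈ {1, 3}; with 0 ≤ l_f ≤ n_f−1 = 6, the allowed l_f values are {1, 3}.
For l_f = 1: m_f ∈ {m_i−1, m_i, m_i+1} ∩ [−1, 1] = {-1} → 1 state.
For l_f = 3: m_f ∈ {m_i−1, m_i, m_i+1} ∩ [−3, 3] = {-3, -2, -1} → 3 states.
Total: 4.

4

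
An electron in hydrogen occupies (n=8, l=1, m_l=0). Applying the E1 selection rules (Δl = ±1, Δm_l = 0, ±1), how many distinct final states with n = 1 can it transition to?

1

E1 requires Δl = ±1, so l_f ∈ {0, 2}; with 0 ≤ l_f ≤ n_f−1 = 0, the allowed l_f values are {0}.
For l_f = 0: m_f ∈ {m_i−1, m_i, m_i+1} ∩ [−0, 0] = {0} → 1 state.
Total: 1.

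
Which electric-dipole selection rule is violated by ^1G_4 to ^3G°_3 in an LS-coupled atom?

the ΔS = 0 rule

Reading off the term symbols: S 0→1, L 4→4, J 4→3, parity even→odd.
ΔL = 0, ±1 (not L=0↔0): L: 4 → 4, ΔL = +0 — ✓.
Parity must change: even → odd — ✓.
ΔJ = 0, ±1 (not J=0↔0): J: 4 → 3, ΔJ = -1 — ✓.
ΔS = 0: S: 0 → 1 — ✗.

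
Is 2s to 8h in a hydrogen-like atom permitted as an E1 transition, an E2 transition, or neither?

neither

Δl = 5 − 0 = +5; l_i + l_f = 5.
E1 (Δl = ±1): not satisfied.
E2 (Δl = 0,±2, l_i+l_f ≥ 2): not satisfied.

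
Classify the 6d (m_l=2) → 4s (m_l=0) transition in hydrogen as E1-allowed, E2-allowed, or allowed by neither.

E2

Δl = 0 − 2 = -2; l_i + l_f = 2.
Δm_l = -2.
E1 (Δl = ±1, |Δm_l| ≤ 1): not satisfied.
E2 (Δl = 0,±2, l_i+l_f ≥ 2, |Δm_l| ≤ 2): satisfied.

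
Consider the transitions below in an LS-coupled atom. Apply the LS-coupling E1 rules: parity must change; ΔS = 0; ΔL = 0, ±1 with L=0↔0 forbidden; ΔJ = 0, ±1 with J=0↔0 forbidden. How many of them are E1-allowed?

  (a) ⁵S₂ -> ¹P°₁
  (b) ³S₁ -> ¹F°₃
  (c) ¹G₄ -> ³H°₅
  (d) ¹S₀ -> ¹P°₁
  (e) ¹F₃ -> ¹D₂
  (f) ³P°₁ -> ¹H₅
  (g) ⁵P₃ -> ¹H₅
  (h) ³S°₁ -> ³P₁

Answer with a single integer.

(a) forbidden (ΔS fails)
(b) forbidden (ΔS, ΔL, ΔJ fail)
(c) forbidden (ΔS fails)
(d) allowed
(e) forbidden (parity fails)
(f) forbidden (ΔS, ΔL, ΔJ fail)
(g) forbidden (parity, ΔS, ΔL, ΔJ fail)
(h) allowed
Total allowed: 2 of 8.

2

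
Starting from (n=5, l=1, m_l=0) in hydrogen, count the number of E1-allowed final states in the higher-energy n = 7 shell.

4

E1 requires Δl = ±1, so l_f ∈ {0, 2}; with 0 ≤ l_f ≤ n_f−1 = 6, the allowed l_f values are {0, 2}.
For l_f = 0: m_f ∈ {m_i−1, m_i, m_i+1} ∩ [−0, 0] = {0} → 1 state.
For l_f = 2: m_f ∈ {m_i−1, m_i, m_i+1} ∩ [−2, 2] = {-1, 0, 1} → 3 states.
Total: 4.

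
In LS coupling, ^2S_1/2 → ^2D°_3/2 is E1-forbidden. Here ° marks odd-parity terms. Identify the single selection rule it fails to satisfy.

the ΔL = 0, ±1 rule

Reading off the term symbols: S 1/2→1/2, L 0→2, J 1/2→3/2, parity even→odd.
Parity must change: even → odd — passes.
ΔS = 0: S: 1/2 → 1/2 — passes.
ΔL = 0, ±1 (not L=0↔0): L: 0 → 2, ΔL = +2 — fails.
ΔJ = 0, ±1 (not J=0↔0): J: 1/2 → 3/2, ΔJ = +1 — passes.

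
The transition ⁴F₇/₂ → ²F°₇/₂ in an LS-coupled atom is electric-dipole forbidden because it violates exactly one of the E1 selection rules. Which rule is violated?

Initial level: S=3/2, L=3, J=7/2, parity even. Final level: S=1/2, L=3, J=7/2, parity odd.
Parity must change: even → odd — ✓.
ΔS = 0: S: 3/2 → 1/2 — ✗.
ΔL = 0, ±1 (not L=0↔0): L: 3 → 3, ΔL = +0 — ✓.
ΔJ = 0, ±1 (not J=0↔0): J: 7/2 → 7/2, ΔJ = +0 — ✓.

the ΔS = 0 rule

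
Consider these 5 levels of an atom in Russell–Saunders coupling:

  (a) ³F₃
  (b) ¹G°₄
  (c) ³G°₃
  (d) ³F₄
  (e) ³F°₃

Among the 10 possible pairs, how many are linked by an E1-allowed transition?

4

(a)–(b): forbidden (ΔS).
(a)–(c): allowed.
(a)–(d): forbidden (parity).
(a)–(e): allowed.
(b)–(c): forbidden (parity, ΔS).
(b)–(d): forbidden (ΔS).
(b)–(e): forbidden (parity, ΔS).
(c)–(d): allowed.
(c)–(e): forbidden (parity).
(d)–(e): allowed.
Allowed pairs: 4 of 10.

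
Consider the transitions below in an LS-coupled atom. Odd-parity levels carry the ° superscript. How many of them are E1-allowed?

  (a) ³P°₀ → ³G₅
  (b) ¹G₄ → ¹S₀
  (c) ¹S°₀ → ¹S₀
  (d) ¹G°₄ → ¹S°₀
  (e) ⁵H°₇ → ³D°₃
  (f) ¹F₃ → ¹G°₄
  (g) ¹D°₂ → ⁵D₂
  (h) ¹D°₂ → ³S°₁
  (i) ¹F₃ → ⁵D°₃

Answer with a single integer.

1

(a) forbidden (ΔL, ΔJ fail)
(b) forbidden (parity, ΔL, ΔJ fail)
(c) forbidden (ΔL, ΔJ fail)
(d) forbidden (parity, ΔL, ΔJ fail)
(e) forbidden (parity, ΔS, ΔL, ΔJ fail)
(f) allowed
(g) forbidden (ΔS fails)
(h) forbidden (parity, ΔS, ΔL fail)
(i) forbidden (ΔS fails)
Total allowed: 1 of 9.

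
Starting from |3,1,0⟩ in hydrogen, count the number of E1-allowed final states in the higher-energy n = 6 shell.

E1 requires Δl = ±1, so l_f ∈ {0, 2}; with 0 ≤ l_f ≤ n_f−1 = 5, the allowed l_f values are {0, 2}.
For l_f = 0: m_f ∈ {m_i−1, m_i, m_i+1} ∩ [−0, 0] = {0} → 1 state.
For l_f = 2: m_f ∈ {m_i−1, m_i, m_i+1} ∩ [−2, 2] = {-1, 0, 1} → 3 states.
Total: 4.

4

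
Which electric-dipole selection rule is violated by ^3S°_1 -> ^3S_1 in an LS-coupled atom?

the L=0 ↔ L=0 exclusion

Reading off the term symbols: S 1→1, L 0→0, J 1→1, parity odd→even.
Parity must change: odd → even — ok.
ΔS = 0: S: 1 → 1 — ok.
ΔL = 0, ±1 (not L=0↔0): L: 0 → 0, ΔL = +0 — fails.
ΔJ = 0, ±1 (not J=0↔0): J: 1 → 1, ΔJ = +0 — ok.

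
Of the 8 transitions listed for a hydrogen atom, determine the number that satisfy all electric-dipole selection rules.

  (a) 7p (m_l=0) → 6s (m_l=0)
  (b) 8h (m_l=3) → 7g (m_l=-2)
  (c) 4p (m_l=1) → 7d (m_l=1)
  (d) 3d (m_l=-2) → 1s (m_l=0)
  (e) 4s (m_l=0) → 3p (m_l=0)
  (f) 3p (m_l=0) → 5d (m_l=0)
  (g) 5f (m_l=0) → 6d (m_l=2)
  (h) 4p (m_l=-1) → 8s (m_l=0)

(a) allowed
(b) forbidden — Δm_l = -5 (E1 requires Δm_l = 0, ±1)
(c) allowed
(d) forbidden — Δl = -2 (E1 requires Δl = ±1); Δm_l = +2 (E1 requires Δm_l = 0, ±1)
(e) allowed
(f) allowed
(g) forbidden — Δm_l = +2 (E1 requires Δm_l = 0, ±1)
(h) allowed
Total allowed: 5 of 8.

5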